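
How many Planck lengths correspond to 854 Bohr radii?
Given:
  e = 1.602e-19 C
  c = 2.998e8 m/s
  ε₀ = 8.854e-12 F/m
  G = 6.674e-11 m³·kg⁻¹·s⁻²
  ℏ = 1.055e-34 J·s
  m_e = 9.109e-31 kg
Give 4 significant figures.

2.799e27

Bohr radius: a₀ = 4πε₀ℏ²/(m_e e²) = 5.297e-11 m
Planck length: ℓ_P = √(ℏG/c³) = 1.616e-35 m
854 × 5.297e-11 / 1.616e-35 = 2.799e27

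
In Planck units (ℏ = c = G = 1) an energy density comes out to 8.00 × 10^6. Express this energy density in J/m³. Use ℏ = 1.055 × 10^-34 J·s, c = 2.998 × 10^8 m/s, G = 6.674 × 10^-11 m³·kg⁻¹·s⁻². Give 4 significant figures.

3.706 × 10^120 J/m³

One Planck energy density: u_P = c⁷/(ℏG²) = 4.632 × 10^113 J/m³.
8.00 × 10^6 × 4.632 × 10^113 J/m³ = 3.706 × 10^120 J/m³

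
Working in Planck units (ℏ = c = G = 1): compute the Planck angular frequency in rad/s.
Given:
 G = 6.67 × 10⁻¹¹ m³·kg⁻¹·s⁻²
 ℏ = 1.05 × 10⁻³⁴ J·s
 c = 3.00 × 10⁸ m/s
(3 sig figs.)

1.86 × 10⁴³ rad/s

Dimensional analysis gives ω_P = √(c⁵/(ℏG)).
  = √(3.47 × 10⁸⁶)
  = 1.86 × 10⁴³ rad/s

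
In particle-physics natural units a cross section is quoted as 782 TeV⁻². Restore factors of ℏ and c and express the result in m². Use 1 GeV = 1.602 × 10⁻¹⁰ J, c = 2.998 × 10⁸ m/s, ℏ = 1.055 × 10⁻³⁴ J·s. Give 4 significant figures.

3.048 × 10⁻³⁵ m²

Area is [L]² = [E]⁻²·(ℏc)²; restore (ℏc)².
1 GeV⁻² → (ℏc)² × (1 GeV in J)⁻² = 3.898 × 10⁻³² m².
Convert the energy scale: 782 TeV⁻² = 7.82 × 10⁻⁴ GeV⁻².
Result: 7.82 × 10⁻⁴ × 3.898 × 10⁻³² = 3.048 × 10⁻³⁵ m².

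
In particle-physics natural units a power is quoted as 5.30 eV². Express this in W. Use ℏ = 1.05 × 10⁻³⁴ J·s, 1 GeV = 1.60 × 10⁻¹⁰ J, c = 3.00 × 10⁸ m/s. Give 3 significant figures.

Power is [E]/[T] = [E]²/ℏ.
1 GeV² → 1/ℏ × (1 GeV in J)² = 2.44 × 10¹⁴ W.
Convert the energy scale: 5.30 eV² = 5.30 × 10⁻¹⁸ GeV².
Result: 5.30 × 10⁻¹⁸ × 2.44 × 10¹⁴ = 1.29 × 10⁻³ W.

1.29 × 10⁻³ W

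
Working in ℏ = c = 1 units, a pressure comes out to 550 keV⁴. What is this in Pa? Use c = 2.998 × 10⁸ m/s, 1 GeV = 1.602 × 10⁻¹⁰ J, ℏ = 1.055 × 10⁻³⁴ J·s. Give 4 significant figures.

1.145 × 10¹⁶ Pa

Pressure is [E]/[L]³ = [E]⁴/(ℏc)³.
1 GeV⁴ → 1/(ℏc)³ × (1 GeV in J)⁴ = 2.082 × 10³⁷ Pa.
Convert the energy scale: 550 keV⁴ = 5.50 × 10⁻²² GeV⁴.
Result: 5.50 × 10⁻²² × 2.082 × 10³⁷ = 1.145 × 10¹⁶ Pa.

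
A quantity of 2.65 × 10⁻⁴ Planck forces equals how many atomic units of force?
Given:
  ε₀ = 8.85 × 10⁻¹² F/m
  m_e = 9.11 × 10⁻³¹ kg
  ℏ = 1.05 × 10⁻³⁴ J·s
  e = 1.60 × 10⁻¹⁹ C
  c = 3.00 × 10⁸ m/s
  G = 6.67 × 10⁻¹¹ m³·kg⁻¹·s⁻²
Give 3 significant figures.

Planck force: F_P = c⁴/G = 1.21 × 10⁴⁴ N
atomic unit of force: F_au = E_h/a₀ = m_e²e⁶/((4πε₀)³ℏ⁴) = 8.33 × 10⁻⁸ N
2.65 × 10⁻⁴ × 1.21 × 10⁴⁴ / 8.33 × 10⁻⁸ = 3.86 × 10⁴⁷

3.86 × 10⁴⁷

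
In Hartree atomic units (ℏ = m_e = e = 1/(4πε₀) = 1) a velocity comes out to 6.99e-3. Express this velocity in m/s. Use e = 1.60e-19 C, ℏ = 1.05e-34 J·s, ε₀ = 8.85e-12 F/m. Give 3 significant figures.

One atomic unit of velocity: v_au = e²/(4πε₀ℏ) = 2.19e6 m/s.
6.99e-3 × 2.19e6 m/s = 1.53e4 m/s

1.53e4 m/s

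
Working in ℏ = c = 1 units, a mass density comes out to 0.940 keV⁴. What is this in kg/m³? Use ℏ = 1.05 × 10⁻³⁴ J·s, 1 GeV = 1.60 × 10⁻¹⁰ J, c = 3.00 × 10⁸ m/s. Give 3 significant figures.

Mass density is [E]/(c²[L]³) = [E]⁴/(ℏ³c⁵).
1 GeV⁴ → 1/(ℏ³c⁵) × (1 GeV in J)⁴ = 2.33 × 10²⁰ kg/m³.
Convert the energy scale: 0.940 keV⁴ = 9.40 × 10⁻²⁵ GeV⁴.
Result: 9.40 × 10⁻²⁵ × 2.33 × 10²⁰ = 2.19 × 10⁻⁴ kg/m³.

2.19 × 10⁻⁴ kg/m³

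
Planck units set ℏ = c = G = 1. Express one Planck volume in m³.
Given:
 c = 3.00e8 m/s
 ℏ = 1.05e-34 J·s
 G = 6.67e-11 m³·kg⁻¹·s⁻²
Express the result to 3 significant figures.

Dimensional analysis gives V_P = (ℏG/c³)^(3/2).
  = √(1.75e-209)
  = 4.18e-105 m³

4.18e-105 m³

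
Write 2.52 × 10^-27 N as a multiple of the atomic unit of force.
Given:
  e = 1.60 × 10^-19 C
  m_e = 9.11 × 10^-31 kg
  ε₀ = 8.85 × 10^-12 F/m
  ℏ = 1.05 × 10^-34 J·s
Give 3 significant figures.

atomic unit of force: F_au = E_h/a₀ = m_e²e⁶/((4πε₀)³ℏ⁴) = 8.33 × 10^-8 N.
2.52 × 10^-27 / 8.33 × 10^-8 = 3.03 × 10^-20

3.03 × 10^-20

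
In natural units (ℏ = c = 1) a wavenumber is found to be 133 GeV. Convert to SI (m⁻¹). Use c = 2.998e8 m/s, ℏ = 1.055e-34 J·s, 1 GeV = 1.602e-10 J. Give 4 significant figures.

6.736e17 m⁻¹

Inverse length is [E]/(ℏc).
1 GeV → 1/(ℏc) × (1 GeV in J) = 5.065e15 m⁻¹.
Result: 133 × 5.065e15 = 6.736e17 m⁻¹.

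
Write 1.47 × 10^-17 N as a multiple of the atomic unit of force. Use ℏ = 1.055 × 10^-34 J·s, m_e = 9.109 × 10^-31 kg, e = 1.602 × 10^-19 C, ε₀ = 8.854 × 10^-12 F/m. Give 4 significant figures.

atomic unit of force: F_au = E_h/a₀ = m_e²e⁶/((4πε₀)³ℏ⁴) = 8.220 × 10^-8 N.
1.47 × 10^-17 / 8.220 × 10^-8 = 1.788 × 10^-10

1.788 × 10^-10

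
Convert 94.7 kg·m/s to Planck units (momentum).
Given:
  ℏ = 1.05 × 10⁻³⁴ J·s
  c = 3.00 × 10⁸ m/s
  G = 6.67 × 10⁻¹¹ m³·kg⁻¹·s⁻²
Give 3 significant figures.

Planck momentum: p_P = √(ℏc³/G) = 6.52 kg·m/s.
94.7 / 6.52 = 14.5

14.5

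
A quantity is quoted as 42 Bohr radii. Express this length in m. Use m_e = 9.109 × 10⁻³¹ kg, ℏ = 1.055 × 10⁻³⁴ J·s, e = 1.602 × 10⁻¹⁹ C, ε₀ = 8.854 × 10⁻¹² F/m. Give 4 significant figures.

One Bohr radius: a₀ = 4πε₀ℏ²/(m_e e²) = 5.297 × 10⁻¹¹ m.
42 × 5.297 × 10⁻¹¹ m = 2.225 × 10⁻⁹ m

2.225 × 10⁻⁹ m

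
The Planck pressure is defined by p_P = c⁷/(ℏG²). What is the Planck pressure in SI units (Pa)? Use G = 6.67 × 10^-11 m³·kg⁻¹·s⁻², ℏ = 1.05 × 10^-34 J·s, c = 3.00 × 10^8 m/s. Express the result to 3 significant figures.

4.68 × 10^113 Pa

p_P = c⁷/(ℏG²)
  = 2.19 × 10^59 / 4.67 × 10^-55
  = 4.68 × 10^113 Pa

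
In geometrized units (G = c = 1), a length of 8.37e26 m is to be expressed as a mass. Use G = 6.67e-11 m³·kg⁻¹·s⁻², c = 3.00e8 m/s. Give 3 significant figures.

1.13e54 kg

Length → mass via c²/G.
8.37e26 m × (c²/G) = 1.13e54 kg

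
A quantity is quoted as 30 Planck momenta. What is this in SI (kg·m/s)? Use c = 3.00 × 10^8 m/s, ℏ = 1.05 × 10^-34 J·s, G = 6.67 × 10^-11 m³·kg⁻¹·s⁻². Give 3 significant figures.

One Planck momentum: p_P = √(ℏc³/G) = 6.52 kg·m/s.
30 × 6.52 kg·m/s = 196 kg·m/s

196 kg·m/s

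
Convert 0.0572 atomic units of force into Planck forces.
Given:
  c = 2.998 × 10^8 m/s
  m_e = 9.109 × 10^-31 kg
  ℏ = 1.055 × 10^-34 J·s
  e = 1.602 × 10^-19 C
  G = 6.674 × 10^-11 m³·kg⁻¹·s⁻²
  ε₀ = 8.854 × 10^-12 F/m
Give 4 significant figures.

atomic unit of force: F_au = E_h/a₀ = m_e²e⁶/((4πε₀)³ℏ⁴) = 8.220 × 10^-8 N
Planck force: F_P = c⁴/G = 1.210 × 10^44 N
0.0572 × 8.220 × 10^-8 / 1.210 × 10^44 = 3.884 × 10^-53

3.884 × 10^-53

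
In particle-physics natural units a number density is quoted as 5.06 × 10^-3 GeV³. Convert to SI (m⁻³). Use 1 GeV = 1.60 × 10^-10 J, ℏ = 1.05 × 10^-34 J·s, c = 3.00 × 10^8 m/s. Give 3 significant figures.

Number density is [L]⁻³ = [E]³/(ℏc)³.
1 GeV³ → 1/(ℏc)³ × (1 GeV in J)³ = 1.31 × 10^47 m⁻³.
Result: 5.06 × 10^-3 × 1.31 × 10^47 = 6.63 × 10^44 m⁻³.

6.63 × 10^44 m⁻³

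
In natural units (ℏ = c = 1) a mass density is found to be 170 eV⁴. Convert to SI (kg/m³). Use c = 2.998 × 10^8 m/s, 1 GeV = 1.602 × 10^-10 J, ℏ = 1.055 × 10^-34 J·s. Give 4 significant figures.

3.937 × 10^-14 kg/m³

Mass density is [E]/(c²[L]³) = [E]⁴/(ℏ³c⁵).
1 GeV⁴ → 1/(ℏ³c⁵) × (1 GeV in J)⁴ = 2.316 × 10^20 kg/m³.
Convert the energy scale: 170 eV⁴ = 1.70 × 10^-34 GeV⁴.
Result: 1.70 × 10^-34 × 2.316 × 10^20 = 3.937 × 10^-14 kg/m³.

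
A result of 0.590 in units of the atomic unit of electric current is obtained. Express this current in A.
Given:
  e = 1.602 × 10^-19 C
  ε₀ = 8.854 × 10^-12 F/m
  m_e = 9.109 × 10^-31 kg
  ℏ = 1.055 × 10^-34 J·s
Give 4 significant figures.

One atomic unit of electric current: I_au = e E_h/ℏ = m_e e⁵/((4πε₀)²ℏ³) = 6.612 × 10^-3 A.
0.590 × 6.612 × 10^-3 A = 3.901 × 10^-3 A

3.901 × 10^-3 A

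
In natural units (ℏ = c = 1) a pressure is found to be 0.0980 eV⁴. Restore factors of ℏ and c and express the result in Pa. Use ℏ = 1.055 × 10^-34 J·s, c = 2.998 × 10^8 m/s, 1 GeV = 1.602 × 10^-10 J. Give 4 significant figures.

2.040 Pa

Pressure is [E]/[L]³ = [E]⁴/(ℏc)³.
1 GeV⁴ → 1/(ℏc)³ × (1 GeV in J)⁴ = 2.082 × 10^37 Pa.
Convert the energy scale: 0.0980 eV⁴ = 9.80 × 10^-38 GeV⁴.
Result: 9.80 × 10^-38 × 2.082 × 10^37 = 2.040 Pa.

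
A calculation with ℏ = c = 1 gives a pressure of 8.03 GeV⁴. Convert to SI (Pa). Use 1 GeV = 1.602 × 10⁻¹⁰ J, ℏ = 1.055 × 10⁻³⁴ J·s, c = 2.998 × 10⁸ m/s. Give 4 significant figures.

Pressure is [E]/[L]³ = [E]⁴/(ℏc)³.
1 GeV⁴ → 1/(ℏc)³ × (1 GeV in J)⁴ = 2.082 × 10³⁷ Pa.
Result: 8.03 × 2.082 × 10³⁷ = 1.672 × 10³⁸ Pa.

1.672 × 10³⁸ Pa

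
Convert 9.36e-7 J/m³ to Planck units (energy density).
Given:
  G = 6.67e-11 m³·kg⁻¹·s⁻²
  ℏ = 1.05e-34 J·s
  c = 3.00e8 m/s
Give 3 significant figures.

2.00e-120

Planck energy density: u_P = c⁷/(ℏG²) = 4.68e113 J/m³.
9.36e-7 / 4.68e113 = 2.00e-120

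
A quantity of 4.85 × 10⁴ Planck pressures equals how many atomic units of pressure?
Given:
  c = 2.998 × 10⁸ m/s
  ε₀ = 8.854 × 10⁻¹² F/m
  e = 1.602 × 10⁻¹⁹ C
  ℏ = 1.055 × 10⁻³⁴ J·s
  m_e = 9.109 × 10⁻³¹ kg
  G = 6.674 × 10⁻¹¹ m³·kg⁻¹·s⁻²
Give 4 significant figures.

Planck pressure: p_P = c⁷/(ℏG²) = 4.632 × 10¹¹³ Pa
atomic unit of pressure: P_au = E_h/a₀³ = m_e⁴e¹⁰/((4πε₀)⁵ℏ⁸) = 2.929 × 10¹³ Pa
4.85 × 10⁴ × 4.632 × 10¹¹³ / 2.929 × 10¹³ = 7.670 × 10¹⁰⁴

7.670 × 10¹⁰⁴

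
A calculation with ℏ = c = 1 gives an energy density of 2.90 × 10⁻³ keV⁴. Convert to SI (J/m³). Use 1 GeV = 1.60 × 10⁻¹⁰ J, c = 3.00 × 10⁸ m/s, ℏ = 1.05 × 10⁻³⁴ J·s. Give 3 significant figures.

[E]/[L]³ = [E]⁴/(ℏc)³; restore (ℏc)⁻³.
1 GeV⁴ → 1/(ℏc)³ × (1 GeV in J)⁴ = 2.10 × 10³⁷ J/m³.
Convert the energy scale: 2.90 × 10⁻³ keV⁴ = 2.90 × 10⁻²⁷ GeV⁴.
Result: 2.90 × 10⁻²⁷ × 2.10 × 10³⁷ = 6.08 × 10¹⁰ J/m³.

6.08 × 10¹⁰ J/m³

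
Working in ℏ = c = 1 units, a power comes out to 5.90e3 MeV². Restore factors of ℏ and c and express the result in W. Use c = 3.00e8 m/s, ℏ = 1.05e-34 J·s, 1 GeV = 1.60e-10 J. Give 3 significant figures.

Power is [E]/[T] = [E]²/ℏ.
1 GeV² → 1/ℏ × (1 GeV in J)² = 2.44e14 W.
Convert the energy scale: 5.90e3 MeV² = 5.90e-3 GeV².
Result: 5.90e-3 × 2.44e14 = 1.44e12 W.

1.44e12 W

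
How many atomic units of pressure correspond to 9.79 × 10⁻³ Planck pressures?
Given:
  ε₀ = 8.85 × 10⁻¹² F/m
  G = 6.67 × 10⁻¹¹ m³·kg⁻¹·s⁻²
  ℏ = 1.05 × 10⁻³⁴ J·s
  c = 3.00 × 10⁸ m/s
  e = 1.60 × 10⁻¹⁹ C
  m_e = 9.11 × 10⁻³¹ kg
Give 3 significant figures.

Planck pressure: p_P = c⁷/(ℏG²) = 4.68 × 10¹¹³ Pa
atomic unit of pressure: P_au = E_h/a₀³ = m_e⁴e¹⁰/((4πε₀)⁵ℏ⁸) = 3.01 × 10¹³ Pa
9.79 × 10⁻³ × 4.68 × 10¹¹³ / 3.01 × 10¹³ = 1.52 × 10⁹⁸

1.52 × 10⁹⁸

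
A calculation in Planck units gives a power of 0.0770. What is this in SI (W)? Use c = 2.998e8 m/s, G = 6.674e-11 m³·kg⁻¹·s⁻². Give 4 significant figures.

2.794e51 W

One Planck power: P_P = c⁵/G = 3.629e52 W.
0.0770 × 3.629e52 W = 2.794e51 W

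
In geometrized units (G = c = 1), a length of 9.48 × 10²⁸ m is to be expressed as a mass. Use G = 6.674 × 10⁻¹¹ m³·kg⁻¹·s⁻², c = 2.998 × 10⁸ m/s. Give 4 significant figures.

1.277 × 10⁵⁶ kg

Length → mass via c²/G.
9.48 × 10²⁸ m × (c²/G) = 1.277 × 10⁵⁶ kg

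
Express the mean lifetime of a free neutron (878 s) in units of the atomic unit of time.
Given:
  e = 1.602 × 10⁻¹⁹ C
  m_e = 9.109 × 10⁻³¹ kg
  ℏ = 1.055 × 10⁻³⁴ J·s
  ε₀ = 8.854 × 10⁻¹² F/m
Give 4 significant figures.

3.624 × 10¹⁹

atomic unit of time: τ_au = (4πε₀)²ℏ³/(m_e e⁴) = 2.423 × 10⁻¹⁷ s.
878 / 2.423 × 10⁻¹⁷ = 3.624 × 10¹⁹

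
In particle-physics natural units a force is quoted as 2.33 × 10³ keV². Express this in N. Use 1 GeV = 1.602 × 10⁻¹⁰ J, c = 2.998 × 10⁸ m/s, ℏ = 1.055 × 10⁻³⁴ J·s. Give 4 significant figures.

1.891 × 10⁻³ N

Force is [E]/[L] = [E]²/(ℏc); restore (ℏc)⁻¹.
1 GeV² → 1/(ℏc) × (1 GeV in J)² = 8.114 × 10⁵ N.
Convert the energy scale: 2.33 × 10³ keV² = 2.33 × 10⁻⁹ GeV².
Result: 2.33 × 10⁻⁹ × 8.114 × 10⁵ = 1.891 × 10⁻³ N.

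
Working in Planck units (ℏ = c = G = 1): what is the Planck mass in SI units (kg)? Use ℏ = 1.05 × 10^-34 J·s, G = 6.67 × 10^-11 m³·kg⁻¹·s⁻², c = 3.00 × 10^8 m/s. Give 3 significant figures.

2.17 × 10^-8 kg

Dimensional analysis gives m_P = √(ℏc/G).
  = √(4.72 × 10^-16)
  = 2.17 × 10^-8 kg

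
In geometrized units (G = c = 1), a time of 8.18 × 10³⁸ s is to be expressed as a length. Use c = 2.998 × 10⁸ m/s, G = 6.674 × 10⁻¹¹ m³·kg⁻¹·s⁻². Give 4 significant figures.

Time → length via c.
8.18 × 10³⁸ s × (c) = 2.452 × 10⁴⁷ m

2.452 × 10⁴⁷ m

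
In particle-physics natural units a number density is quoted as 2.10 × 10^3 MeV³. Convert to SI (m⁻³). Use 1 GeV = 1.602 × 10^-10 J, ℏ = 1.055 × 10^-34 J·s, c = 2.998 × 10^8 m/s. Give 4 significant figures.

2.729 × 10^41 m⁻³

Number density is [L]⁻³ = [E]³/(ℏc)³.
1 GeV³ → 1/(ℏc)³ × (1 GeV in J)³ = 1.299 × 10^47 m⁻³.
Convert the energy scale: 2.10 × 10^3 MeV³ = 2.10 × 10^-6 GeV³.
Result: 2.10 × 10^-6 × 1.299 × 10^47 = 2.729 × 10^41 m⁻³.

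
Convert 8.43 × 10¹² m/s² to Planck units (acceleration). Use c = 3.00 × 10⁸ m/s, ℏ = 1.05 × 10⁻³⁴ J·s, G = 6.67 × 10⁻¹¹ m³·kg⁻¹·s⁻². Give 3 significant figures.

1.51 × 10⁻³⁹

Planck acceleration: a_P = √(c⁷/(ℏG)) = 5.59 × 10⁵¹ m/s².
8.43 × 10¹² / 5.59 × 10⁵¹ = 1.51 × 10⁻³⁹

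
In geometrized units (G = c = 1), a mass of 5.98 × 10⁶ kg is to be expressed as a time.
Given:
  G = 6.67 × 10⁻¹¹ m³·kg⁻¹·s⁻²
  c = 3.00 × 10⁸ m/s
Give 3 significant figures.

Mass → time via G/c³.
5.98 × 10⁶ kg × (G/c³) = 1.48 × 10⁻²⁹ s

1.48 × 10⁻²⁹ s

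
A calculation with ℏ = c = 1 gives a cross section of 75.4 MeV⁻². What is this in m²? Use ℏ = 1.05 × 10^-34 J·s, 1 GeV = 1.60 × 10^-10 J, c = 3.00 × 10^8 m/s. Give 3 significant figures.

Area is [L]² = [E]⁻²·(ℏc)²; restore (ℏc)².
1 GeV⁻² → (ℏc)² × (1 GeV in J)⁻² = 3.88 × 10^-32 m².
Convert the energy scale: 75.4 MeV⁻² = 7.54 × 10^7 GeV⁻².
Result: 7.54 × 10^7 × 3.88 × 10^-32 = 2.92 × 10^-24 m².

2.92 × 10^-24 m²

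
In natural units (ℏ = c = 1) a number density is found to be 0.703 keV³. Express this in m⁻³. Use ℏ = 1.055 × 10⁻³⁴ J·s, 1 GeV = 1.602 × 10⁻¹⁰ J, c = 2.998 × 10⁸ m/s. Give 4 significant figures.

Number density is [L]⁻³ = [E]³/(ℏc)³.
1 GeV³ → 1/(ℏc)³ × (1 GeV in J)³ = 1.299 × 10⁴⁷ m⁻³.
Convert the energy scale: 0.703 keV³ = 7.03 × 10⁻¹⁹ GeV³.
Result: 7.03 × 10⁻¹⁹ × 1.299 × 10⁴⁷ = 9.135 × 10²⁸ m⁻³.

9.135 × 10²⁸ m⁻³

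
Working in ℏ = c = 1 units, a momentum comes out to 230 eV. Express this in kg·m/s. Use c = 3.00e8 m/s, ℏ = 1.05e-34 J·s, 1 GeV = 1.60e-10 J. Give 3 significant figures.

Momentum is [E]/c; divide by c.
1 GeV → 1/c × (1 GeV in J) = 5.33e-19 kg·m/s.
Convert the energy scale: 230 eV = 2.30e-7 GeV.
Result: 2.30e-7 × 5.33e-19 = 1.23e-25 kg·m/s.

1.23e-25 kg·m/s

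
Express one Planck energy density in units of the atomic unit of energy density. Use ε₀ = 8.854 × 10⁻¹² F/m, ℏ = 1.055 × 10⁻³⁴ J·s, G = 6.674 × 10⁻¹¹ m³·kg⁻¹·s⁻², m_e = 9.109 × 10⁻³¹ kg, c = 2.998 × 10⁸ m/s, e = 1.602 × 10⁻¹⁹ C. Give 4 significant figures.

1.581 × 10¹⁰⁰

Planck energy density: u_P = c⁷/(ℏG²) = 4.632 × 10¹¹³ J/m³
atomic unit of energy density: u_au = E_h/a₀³ = m_e⁴e¹⁰/((4πε₀)⁵ℏ⁸) = 2.929 × 10¹³ J/m³
ratio = 4.632 × 10¹¹³ / 2.929 × 10¹³ = 1.581 × 10¹⁰⁰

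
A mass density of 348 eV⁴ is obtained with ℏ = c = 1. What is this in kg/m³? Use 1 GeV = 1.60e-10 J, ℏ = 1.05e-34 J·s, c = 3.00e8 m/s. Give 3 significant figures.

Mass density is [E]/(c²[L]³) = [E]⁴/(ℏ³c⁵).
1 GeV⁴ → 1/(ℏ³c⁵) × (1 GeV in J)⁴ = 2.33e20 kg/m³.
Convert the energy scale: 348 eV⁴ = 3.48e-34 GeV⁴.
Result: 3.48e-34 × 2.33e20 = 8.11e-14 kg/m³.

8.11e-14 kg/m³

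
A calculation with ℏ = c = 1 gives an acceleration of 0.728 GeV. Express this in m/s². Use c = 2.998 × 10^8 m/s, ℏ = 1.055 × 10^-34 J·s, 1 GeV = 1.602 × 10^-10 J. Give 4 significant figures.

3.314 × 10^32 m/s²

Acceleration is [L]/[T]² = c·[E]/ℏ.
1 GeV → c/ℏ × (1 GeV in J) = 4.552 × 10^32 m/s².
Result: 0.728 × 4.552 × 10^32 = 3.314 × 10^32 m/s².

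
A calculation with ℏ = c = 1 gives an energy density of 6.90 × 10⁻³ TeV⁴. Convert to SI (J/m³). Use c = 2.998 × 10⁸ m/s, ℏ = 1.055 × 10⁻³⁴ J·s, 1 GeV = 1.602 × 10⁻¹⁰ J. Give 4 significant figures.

1.436 × 10⁴⁷ J/m³

[E]/[L]³ = [E]⁴/(ℏc)³; restore (ℏc)⁻³.
1 GeV⁴ → 1/(ℏc)³ × (1 GeV in J)⁴ = 2.082 × 10³⁷ J/m³.
Convert the energy scale: 6.90 × 10⁻³ TeV⁴ = 6.90 × 10⁹ GeV⁴.
Result: 6.90 × 10⁹ × 2.082 × 10³⁷ = 1.436 × 10⁴⁷ J/m³.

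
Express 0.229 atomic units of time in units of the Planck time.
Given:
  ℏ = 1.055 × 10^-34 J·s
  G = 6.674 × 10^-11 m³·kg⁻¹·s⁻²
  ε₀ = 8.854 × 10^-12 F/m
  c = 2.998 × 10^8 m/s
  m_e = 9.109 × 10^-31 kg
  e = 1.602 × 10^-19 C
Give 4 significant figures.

atomic unit of time: τ_au = (4πε₀)²ℏ³/(m_e e⁴) = 2.423 × 10^-17 s
Planck time: t_P = √(ℏG/c⁵) = 5.392 × 10^-44 s
0.229 × 2.423 × 10^-17 / 5.392 × 10^-44 = 1.029 × 10^26

1.029 × 10^26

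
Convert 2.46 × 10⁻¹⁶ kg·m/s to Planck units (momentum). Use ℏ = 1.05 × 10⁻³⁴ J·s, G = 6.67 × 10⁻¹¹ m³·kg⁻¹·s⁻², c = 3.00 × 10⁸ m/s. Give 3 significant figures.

3.77 × 10⁻¹⁷

Planck momentum: p_P = √(ℏc³/G) = 6.52 kg·m/s.
2.46 × 10⁻¹⁶ / 6.52 = 3.77 × 10⁻¹⁷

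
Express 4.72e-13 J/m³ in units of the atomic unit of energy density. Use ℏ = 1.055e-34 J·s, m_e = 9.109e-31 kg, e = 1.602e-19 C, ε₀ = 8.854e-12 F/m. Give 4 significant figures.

1.611e-26

atomic unit of energy density: u_au = E_h/a₀³ = m_e⁴e¹⁰/((4πε₀)⁵ℏ⁸) = 2.929e13 J/m³.
4.72e-13 / 2.929e13 = 1.611e-26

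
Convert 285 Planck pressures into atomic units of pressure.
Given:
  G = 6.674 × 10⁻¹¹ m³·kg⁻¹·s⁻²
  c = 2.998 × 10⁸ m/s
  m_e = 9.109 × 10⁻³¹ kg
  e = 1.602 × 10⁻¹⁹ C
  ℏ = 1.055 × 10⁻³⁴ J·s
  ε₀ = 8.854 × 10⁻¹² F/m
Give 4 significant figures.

4.507 × 10¹⁰²

Planck pressure: p_P = c⁷/(ℏG²) = 4.632 × 10¹¹³ Pa
atomic unit of pressure: P_au = E_h/a₀³ = m_e⁴e¹⁰/((4πε₀)⁵ℏ⁸) = 2.929 × 10¹³ Pa
285 × 4.632 × 10¹¹³ / 2.929 × 10¹³ = 4.507 × 10¹⁰²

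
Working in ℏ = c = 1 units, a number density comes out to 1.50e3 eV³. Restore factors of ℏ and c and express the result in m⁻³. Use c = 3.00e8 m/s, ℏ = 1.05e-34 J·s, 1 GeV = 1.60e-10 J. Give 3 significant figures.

Number density is [L]⁻³ = [E]³/(ℏc)³.
1 GeV³ → 1/(ℏc)³ × (1 GeV in J)³ = 1.31e47 m⁻³.
Convert the energy scale: 1.50e3 eV³ = 1.50e-24 GeV³.
Result: 1.50e-24 × 1.31e47 = 1.97e23 m⁻³.

1.97e23 m⁻³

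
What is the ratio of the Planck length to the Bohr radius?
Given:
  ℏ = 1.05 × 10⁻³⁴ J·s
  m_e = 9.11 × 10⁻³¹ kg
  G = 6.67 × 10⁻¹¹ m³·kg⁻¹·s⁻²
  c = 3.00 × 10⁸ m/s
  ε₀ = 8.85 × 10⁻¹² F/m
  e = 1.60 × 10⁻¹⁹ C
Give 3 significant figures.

Planck length: ℓ_P = √(ℏG/c³) = 1.61 × 10⁻³⁵ m
Bohr radius: a₀ = 4πε₀ℏ²/(m_e e²) = 5.26 × 10⁻¹¹ m
ratio = 1.61 × 10⁻³⁵ / 5.26 × 10⁻¹¹ = 3.06 × 10⁻²⁵

3.06 × 10⁻²⁵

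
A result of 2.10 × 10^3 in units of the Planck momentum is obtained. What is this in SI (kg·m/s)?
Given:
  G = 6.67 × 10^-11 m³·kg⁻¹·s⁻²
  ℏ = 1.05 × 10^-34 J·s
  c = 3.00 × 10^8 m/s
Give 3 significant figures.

1.37 × 10^4 kg·m/s

One Planck momentum: p_P = √(ℏc³/G) = 6.52 kg·m/s.
2.10 × 10^3 × 6.52 kg·m/s = 1.37 × 10^4 kg·m/s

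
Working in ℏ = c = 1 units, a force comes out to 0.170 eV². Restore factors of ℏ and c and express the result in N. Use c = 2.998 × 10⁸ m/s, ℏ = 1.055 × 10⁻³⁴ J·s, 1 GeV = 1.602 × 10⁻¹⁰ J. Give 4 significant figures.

1.379 × 10⁻¹³ N

Force is [E]/[L] = [E]²/(ℏc); restore (ℏc)⁻¹.
1 GeV² → 1/(ℏc) × (1 GeV in J)² = 8.114 × 10⁵ N.
Convert the energy scale: 0.170 eV² = 1.70 × 10⁻¹⁹ GeV².
Result: 1.70 × 10⁻¹⁹ × 8.114 × 10⁵ = 1.379 × 10⁻¹³ N.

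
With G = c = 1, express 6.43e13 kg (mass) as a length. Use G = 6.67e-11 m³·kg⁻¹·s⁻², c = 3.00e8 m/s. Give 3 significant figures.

4.77e-14 m

In G = c = 1 units mass has dimensions of length; the conversion factor is G/c².
6.43e13 kg × (G/c²) = 4.77e-14 m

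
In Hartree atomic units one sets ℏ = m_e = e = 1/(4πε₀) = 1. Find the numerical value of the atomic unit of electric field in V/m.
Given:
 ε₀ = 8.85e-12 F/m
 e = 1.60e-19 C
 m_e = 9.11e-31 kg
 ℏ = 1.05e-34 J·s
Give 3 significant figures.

5.20e11 V/m

E_au = E_h/(e a₀) = m_e²e⁵/((4πε₀)³ℏ⁴)
E_h = 4.38e-18 J
a₀ = 5.26e-11 m
E_h/(e·a₀) = 5.20e11 V/m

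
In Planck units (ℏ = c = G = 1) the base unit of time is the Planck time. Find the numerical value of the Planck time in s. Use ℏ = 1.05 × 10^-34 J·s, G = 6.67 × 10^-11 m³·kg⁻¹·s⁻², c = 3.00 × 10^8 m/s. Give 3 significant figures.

t_P = √(ℏG/c⁵)
  = √(2.88 × 10^-87)
  = 5.37 × 10^-44 s

5.37 × 10^-44 s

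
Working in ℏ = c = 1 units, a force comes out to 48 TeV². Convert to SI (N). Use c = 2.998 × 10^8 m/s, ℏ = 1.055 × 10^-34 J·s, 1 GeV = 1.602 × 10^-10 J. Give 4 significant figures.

3.895 × 10^13 N

Force is [E]/[L] = [E]²/(ℏc); restore (ℏc)⁻¹.
1 GeV² → 1/(ℏc) × (1 GeV in J)² = 8.114 × 10^5 N.
Convert the energy scale: 48 TeV² = 4.80 × 10^7 GeV².
Result: 4.80 × 10^7 × 8.114 × 10^5 = 3.895 × 10^13 N.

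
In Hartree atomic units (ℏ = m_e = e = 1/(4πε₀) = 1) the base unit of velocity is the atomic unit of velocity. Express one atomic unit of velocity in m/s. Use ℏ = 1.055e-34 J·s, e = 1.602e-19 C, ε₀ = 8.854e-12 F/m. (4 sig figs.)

v_au = e²/(4πε₀ℏ)
  = 2.566e-38 / 1.174e-44
  = 2.186e6 m/s

2.186e6 m/s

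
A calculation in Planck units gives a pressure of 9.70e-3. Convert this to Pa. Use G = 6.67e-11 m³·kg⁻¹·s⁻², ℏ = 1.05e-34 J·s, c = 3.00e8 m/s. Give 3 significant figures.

One Planck pressure: p_P = c⁷/(ℏG²) = 4.68e113 Pa.
9.70e-3 × 4.68e113 Pa = 4.54e111 Pa

4.54e111 Pa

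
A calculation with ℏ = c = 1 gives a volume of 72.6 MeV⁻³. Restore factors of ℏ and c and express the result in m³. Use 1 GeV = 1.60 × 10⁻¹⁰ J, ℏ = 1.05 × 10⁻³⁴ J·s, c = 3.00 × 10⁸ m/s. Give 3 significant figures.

Volume is [L]³ = [E]⁻³·(ℏc)³.
1 GeV⁻³ → (ℏc)³ × (1 GeV in J)⁻³ = 7.63 × 10⁻⁴⁸ m³.
Convert the energy scale: 72.6 MeV⁻³ = 7.26 × 10¹⁰ GeV⁻³.
Result: 7.26 × 10¹⁰ × 7.63 × 10⁻⁴⁸ = 5.54 × 10⁻³⁷ m³.

5.54 × 10⁻³⁷ m³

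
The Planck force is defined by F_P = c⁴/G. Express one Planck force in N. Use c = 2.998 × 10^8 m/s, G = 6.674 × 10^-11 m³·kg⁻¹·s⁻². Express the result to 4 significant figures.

F_P = c⁴/G
  = 8.078 × 10^33 / 6.674 × 10^-11
  = 1.210 × 10^44 N

1.210 × 10^44 N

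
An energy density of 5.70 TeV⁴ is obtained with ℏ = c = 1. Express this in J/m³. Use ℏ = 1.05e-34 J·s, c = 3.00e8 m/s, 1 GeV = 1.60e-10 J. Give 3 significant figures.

[E]/[L]³ = [E]⁴/(ℏc)³; restore (ℏc)⁻³.
1 GeV⁴ → 1/(ℏc)³ × (1 GeV in J)⁴ = 2.10e37 J/m³.
Convert the energy scale: 5.70 TeV⁴ = 5.70e12 GeV⁴.
Result: 5.70e12 × 2.10e37 = 1.20e50 J/m³.

1.20e50 J/m³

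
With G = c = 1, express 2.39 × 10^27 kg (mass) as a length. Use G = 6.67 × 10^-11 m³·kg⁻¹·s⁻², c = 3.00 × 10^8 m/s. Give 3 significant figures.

1.77 m

In G = c = 1 units mass has dimensions of length; the conversion factor is G/c².
2.39 × 10^27 kg × (G/c²) = 1.77 m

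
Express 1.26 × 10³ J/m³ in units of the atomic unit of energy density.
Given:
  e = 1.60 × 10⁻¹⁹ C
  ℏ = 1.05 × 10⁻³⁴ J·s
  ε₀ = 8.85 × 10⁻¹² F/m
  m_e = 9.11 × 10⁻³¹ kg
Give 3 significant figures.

4.18 × 10⁻¹¹

atomic unit of energy density: u_au = E_h/a₀³ = m_e⁴e¹⁰/((4πε₀)⁵ℏ⁸) = 3.01 × 10¹³ J/m³.
1.26 × 10³ / 3.01 × 10¹³ = 4.18 × 10⁻¹¹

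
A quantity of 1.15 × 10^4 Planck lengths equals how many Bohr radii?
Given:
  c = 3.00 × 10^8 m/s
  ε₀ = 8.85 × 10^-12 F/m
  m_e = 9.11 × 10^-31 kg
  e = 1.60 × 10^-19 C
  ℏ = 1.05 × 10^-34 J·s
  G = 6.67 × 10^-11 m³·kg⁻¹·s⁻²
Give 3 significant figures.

Planck length: ℓ_P = √(ℏG/c³) = 1.61 × 10^-35 m
Bohr radius: a₀ = 4πε₀ℏ²/(m_e e²) = 5.26 × 10^-11 m
1.15 × 10^4 × 1.61 × 10^-35 / 5.26 × 10^-11 = 3.52 × 10^-21

3.52 × 10^-21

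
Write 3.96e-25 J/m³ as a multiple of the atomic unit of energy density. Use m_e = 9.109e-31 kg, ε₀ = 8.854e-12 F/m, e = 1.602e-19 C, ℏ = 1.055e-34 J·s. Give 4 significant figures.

1.352e-38

atomic unit of energy density: u_au = E_h/a₀³ = m_e⁴e¹⁰/((4πε₀)⁵ℏ⁸) = 2.929e13 J/m³.
3.96e-25 / 2.929e13 = 1.352e-38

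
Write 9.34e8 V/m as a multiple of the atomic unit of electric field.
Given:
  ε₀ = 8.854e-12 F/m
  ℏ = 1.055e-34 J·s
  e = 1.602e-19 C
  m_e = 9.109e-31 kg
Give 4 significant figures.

atomic unit of electric field: E_au = E_h/(e a₀) = m_e²e⁵/((4πε₀)³ℏ⁴) = 5.131e11 V/m.
9.34e8 / 5.131e11 = 1.820e-3

1.820e-3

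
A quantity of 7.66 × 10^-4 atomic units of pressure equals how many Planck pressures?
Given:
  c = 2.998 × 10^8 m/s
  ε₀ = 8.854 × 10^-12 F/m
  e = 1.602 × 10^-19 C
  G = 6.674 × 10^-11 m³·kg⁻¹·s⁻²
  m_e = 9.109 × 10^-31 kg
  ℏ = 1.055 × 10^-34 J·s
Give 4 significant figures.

atomic unit of pressure: P_au = E_h/a₀³ = m_e⁴e¹⁰/((4πε₀)⁵ℏ⁸) = 2.929 × 10^13 Pa
Planck pressure: p_P = c⁷/(ℏG²) = 4.632 × 10^113 Pa
7.66 × 10^-4 × 2.929 × 10^13 / 4.632 × 10^113 = 4.844 × 10^-104

4.844 × 10^-104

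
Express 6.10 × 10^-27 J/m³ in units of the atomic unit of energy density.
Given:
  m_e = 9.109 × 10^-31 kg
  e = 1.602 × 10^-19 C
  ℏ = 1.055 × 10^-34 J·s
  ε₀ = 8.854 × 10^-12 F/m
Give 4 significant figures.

2.083 × 10^-40

atomic unit of energy density: u_au = E_h/a₀³ = m_e⁴e¹⁰/((4πε₀)⁵ℏ⁸) = 2.929 × 10^13 J/m³.
6.10 × 10^-27 / 2.929 × 10^13 = 2.083 × 10^-40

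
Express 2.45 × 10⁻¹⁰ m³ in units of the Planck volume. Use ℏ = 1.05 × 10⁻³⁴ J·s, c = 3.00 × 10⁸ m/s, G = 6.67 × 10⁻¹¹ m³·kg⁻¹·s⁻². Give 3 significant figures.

Planck volume: V_P = (ℏG/c³)^(3/2) = 4.18 × 10⁻¹⁰⁵ m³.
2.45 × 10⁻¹⁰ / 4.18 × 10⁻¹⁰⁵ = 5.86 × 10⁹⁴

5.86 × 10⁹⁴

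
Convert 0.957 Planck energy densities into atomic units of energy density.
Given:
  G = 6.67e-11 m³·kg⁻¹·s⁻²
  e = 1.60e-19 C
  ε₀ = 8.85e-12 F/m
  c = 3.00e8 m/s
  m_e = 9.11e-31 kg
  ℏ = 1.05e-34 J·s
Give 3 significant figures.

Planck energy density: u_P = c⁷/(ℏG²) = 4.68e113 J/m³
atomic unit of energy density: u_au = E_h/a₀³ = m_e⁴e¹⁰/((4πε₀)⁵ℏ⁸) = 3.01e13 J/m³
0.957 × 4.68e113 / 3.01e13 = 1.49e100

1.49e100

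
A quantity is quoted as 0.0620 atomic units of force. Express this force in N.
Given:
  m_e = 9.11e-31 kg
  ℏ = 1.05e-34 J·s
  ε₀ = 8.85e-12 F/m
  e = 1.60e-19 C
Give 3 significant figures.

One atomic unit of force: F_au = E_h/a₀ = m_e²e⁶/((4πε₀)³ℏ⁴) = 8.33e-8 N.
0.0620 × 8.33e-8 N = 5.16e-9 N

5.16e-9 N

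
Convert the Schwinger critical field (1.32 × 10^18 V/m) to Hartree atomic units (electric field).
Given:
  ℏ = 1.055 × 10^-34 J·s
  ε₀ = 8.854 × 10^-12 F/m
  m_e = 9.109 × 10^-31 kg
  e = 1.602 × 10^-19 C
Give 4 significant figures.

atomic unit of electric field: E_au = E_h/(e a₀) = m_e²e⁵/((4πε₀)³ℏ⁴) = 5.131 × 10^11 V/m.
1.32 × 10^18 / 5.131 × 10^11 = 2.573 × 10^6

2.573 × 10^6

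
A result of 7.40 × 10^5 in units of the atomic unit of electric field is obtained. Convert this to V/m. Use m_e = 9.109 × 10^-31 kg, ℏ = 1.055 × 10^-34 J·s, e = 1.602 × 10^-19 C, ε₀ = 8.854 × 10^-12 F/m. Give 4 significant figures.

One atomic unit of electric field: E_au = E_h/(e a₀) = m_e²e⁵/((4πε₀)³ℏ⁴) = 5.131 × 10^11 V/m.
7.40 × 10^5 × 5.131 × 10^11 V/m = 3.797 × 10^17 V/m

3.797 × 10^17 V/m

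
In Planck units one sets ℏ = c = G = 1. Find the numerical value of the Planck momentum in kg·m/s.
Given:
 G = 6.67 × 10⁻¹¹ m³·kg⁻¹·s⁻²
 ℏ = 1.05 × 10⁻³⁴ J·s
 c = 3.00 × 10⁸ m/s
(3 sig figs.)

6.52 kg·m/s

p_P = √(ℏc³/G)
  = √(42.5)
  = 6.52 kg·m/s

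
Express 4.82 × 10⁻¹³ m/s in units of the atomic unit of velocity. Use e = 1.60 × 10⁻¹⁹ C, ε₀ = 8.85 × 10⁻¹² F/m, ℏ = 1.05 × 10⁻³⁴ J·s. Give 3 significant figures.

2.20 × 10⁻¹⁹

atomic unit of velocity: v_au = e²/(4πε₀ℏ) = 2.19 × 10⁶ m/s.
4.82 × 10⁻¹³ / 2.19 × 10⁶ = 2.20 × 10⁻¹⁹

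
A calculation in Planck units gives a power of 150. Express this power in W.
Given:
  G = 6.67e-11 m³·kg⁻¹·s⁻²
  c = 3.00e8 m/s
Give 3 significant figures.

5.46e54 W

One Planck power: P_P = c⁵/G = 3.64e52 W.
150 × 3.64e52 W = 5.46e54 W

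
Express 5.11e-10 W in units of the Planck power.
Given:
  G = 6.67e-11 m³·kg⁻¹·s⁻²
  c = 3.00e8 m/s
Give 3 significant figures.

1.40e-62

Planck power: P_P = c⁵/G = 3.64e52 W.
5.11e-10 / 3.64e52 = 1.40e-62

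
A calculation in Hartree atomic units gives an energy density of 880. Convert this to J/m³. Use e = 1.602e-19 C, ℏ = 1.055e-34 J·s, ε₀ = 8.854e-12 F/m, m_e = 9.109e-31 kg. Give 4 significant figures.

One atomic unit of energy density: u_au = E_h/a₀³ = m_e⁴e¹⁰/((4πε₀)⁵ℏ⁸) = 2.929e13 J/m³.
880 × 2.929e13 J/m³ = 2.578e16 J/m³

2.578e16 J/m³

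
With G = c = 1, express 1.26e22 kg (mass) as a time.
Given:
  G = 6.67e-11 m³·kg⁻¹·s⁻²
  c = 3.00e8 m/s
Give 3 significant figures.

3.11e-14 s

Mass → time via G/c³.
1.26e22 kg × (G/c³) = 3.11e-14 s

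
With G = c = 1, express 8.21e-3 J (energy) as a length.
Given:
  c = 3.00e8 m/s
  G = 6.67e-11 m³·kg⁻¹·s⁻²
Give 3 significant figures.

Energy → length via G/c⁴.
8.21e-3 J × (G/c⁴) = 6.76e-47 m

6.76e-47 m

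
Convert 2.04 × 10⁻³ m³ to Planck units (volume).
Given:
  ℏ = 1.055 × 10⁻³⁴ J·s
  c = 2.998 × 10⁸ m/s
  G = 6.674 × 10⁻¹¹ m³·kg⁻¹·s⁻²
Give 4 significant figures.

Planck volume: V_P = (ℏG/c³)^(3/2) = 4.224 × 10⁻¹⁰⁵ m³.
2.04 × 10⁻³ / 4.224 × 10⁻¹⁰⁵ = 4.830 × 10¹⁰¹

4.830 × 10¹⁰¹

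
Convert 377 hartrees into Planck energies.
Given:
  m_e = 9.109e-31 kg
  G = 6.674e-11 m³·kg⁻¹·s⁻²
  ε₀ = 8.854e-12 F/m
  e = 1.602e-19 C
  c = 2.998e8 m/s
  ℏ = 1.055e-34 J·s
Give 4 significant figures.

8.390e-25

hartree: E_h = m_e e⁴/(4πε₀ℏ)² = 4.354e-18 J
Planck energy: E_P = √(ℏc⁵/G) = 1.957e9 J
377 × 4.354e-18 / 1.957e9 = 8.390e-25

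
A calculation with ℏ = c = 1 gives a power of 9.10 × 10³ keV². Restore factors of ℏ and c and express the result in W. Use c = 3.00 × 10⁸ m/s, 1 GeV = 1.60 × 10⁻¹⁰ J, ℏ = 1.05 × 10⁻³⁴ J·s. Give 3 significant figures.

Power is [E]/[T] = [E]²/ℏ.
1 GeV² → 1/ℏ × (1 GeV in J)² = 2.44 × 10¹⁴ W.
Convert the energy scale: 9.10 × 10³ keV² = 9.10 × 10⁻⁹ GeV².
Result: 9.10 × 10⁻⁹ × 2.44 × 10¹⁴ = 2.22 × 10⁶ W.

2.22 × 10⁶ W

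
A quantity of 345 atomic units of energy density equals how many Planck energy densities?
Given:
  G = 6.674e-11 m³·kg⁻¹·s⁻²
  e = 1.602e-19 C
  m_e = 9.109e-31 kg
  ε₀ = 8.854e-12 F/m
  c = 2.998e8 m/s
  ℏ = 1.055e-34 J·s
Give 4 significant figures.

atomic unit of energy density: u_au = E_h/a₀³ = m_e⁴e¹⁰/((4πε₀)⁵ℏ⁸) = 2.929e13 J/m³
Planck energy density: u_P = c⁷/(ℏG²) = 4.632e113 J/m³
345 × 2.929e13 / 4.632e113 = 2.182e-98

2.182e-98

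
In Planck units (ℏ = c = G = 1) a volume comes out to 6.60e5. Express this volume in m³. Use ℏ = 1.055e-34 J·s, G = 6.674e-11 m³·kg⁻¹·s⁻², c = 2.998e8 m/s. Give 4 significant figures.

2.788e-99 m³

One Planck volume: V_P = (ℏG/c³)^(3/2) = 4.224e-105 m³.
6.60e5 × 4.224e-105 m³ = 2.788e-99 m³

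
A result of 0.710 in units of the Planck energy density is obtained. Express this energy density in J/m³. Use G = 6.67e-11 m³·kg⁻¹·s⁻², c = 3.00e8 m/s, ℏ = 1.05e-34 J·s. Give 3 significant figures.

3.32e113 J/m³

One Planck energy density: u_P = c⁷/(ℏG²) = 4.68e113 J/m³.
0.710 × 4.68e113 J/m³ = 3.32e113 J/m³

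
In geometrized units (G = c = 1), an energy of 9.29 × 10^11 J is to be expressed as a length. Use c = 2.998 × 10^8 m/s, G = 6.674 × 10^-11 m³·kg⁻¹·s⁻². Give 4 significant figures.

Energy → length via G/c⁴.
9.29 × 10^11 J × (G/c⁴) = 7.675 × 10^-33 m

7.675 × 10^-33 m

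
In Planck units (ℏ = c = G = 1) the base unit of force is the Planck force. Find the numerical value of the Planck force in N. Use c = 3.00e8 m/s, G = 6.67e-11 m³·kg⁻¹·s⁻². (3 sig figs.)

F_P = c⁴/G
  = 8.10e33 / 6.67e-11
  = 1.21e44 N

1.21e44 N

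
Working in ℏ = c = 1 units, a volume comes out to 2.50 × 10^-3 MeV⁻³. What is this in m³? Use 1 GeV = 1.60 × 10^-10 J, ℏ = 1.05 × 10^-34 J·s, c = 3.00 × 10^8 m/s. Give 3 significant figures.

Volume is [L]³ = [E]⁻³·(ℏc)³.
1 GeV⁻³ → (ℏc)³ × (1 GeV in J)⁻³ = 7.63 × 10^-48 m³.
Convert the energy scale: 2.50 × 10^-3 MeV⁻³ = 2.50 × 10^6 GeV⁻³.
Result: 2.50 × 10^6 × 7.63 × 10^-48 = 1.91 × 10^-41 m³.

1.91 × 10^-41 m³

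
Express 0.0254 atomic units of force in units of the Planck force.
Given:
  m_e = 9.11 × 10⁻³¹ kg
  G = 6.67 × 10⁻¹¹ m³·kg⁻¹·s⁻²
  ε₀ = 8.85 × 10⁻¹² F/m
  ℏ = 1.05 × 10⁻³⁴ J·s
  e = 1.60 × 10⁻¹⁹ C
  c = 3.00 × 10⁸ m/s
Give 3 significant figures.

atomic unit of force: F_au = E_h/a₀ = m_e²e⁶/((4πε₀)³ℏ⁴) = 8.33 × 10⁻⁸ N
Planck force: F_P = c⁴/G = 1.21 × 10⁴⁴ N
0.0254 × 8.33 × 10⁻⁸ / 1.21 × 10⁴⁴ = 1.74 × 10⁻⁵³

1.74 × 10⁻⁵³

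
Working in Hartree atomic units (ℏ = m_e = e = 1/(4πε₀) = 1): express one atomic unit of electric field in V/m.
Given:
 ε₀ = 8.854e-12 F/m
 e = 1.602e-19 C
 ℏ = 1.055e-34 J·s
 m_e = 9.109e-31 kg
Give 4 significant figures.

Dimensional analysis gives E_au = E_h/(e a₀) = m_e²e⁵/((4πε₀)³ℏ⁴).
E_h = 4.354e-18 J
a₀ = 5.297e-11 m
E_h/(e·a₀) = 5.131e11 V/m

5.131e11 V/m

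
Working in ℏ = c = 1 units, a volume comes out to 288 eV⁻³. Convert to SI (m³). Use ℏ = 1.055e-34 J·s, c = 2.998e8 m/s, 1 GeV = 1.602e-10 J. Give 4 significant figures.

Volume is [L]³ = [E]⁻³·(ℏc)³.
1 GeV⁻³ → (ℏc)³ × (1 GeV in J)⁻³ = 7.696e-48 m³.
Convert the energy scale: 288 eV⁻³ = 2.88e29 GeV⁻³.
Result: 2.88e29 × 7.696e-48 = 2.216e-18 m³.

2.216e-18 m³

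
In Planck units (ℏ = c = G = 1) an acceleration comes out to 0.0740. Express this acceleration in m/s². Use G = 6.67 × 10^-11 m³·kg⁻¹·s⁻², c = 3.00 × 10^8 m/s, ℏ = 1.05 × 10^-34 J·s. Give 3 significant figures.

One Planck acceleration: a_P = √(c⁷/(ℏG)) = 5.59 × 10^51 m/s².
0.0740 × 5.59 × 10^51 m/s² = 4.14 × 10^50 m/s²

4.14 × 10^50 m/s²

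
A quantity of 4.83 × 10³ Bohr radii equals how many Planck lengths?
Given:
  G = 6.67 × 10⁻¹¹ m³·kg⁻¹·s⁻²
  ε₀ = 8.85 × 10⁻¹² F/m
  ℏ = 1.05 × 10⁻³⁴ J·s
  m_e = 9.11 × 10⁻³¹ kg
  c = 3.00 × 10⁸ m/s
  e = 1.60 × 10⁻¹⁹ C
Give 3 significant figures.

Bohr radius: a₀ = 4πε₀ℏ²/(m_e e²) = 5.26 × 10⁻¹¹ m
Planck length: ℓ_P = √(ℏG/c³) = 1.61 × 10⁻³⁵ m
4.83 × 10³ × 5.26 × 10⁻¹¹ / 1.61 × 10⁻³⁵ = 1.58 × 10²⁸

1.58 × 10²⁸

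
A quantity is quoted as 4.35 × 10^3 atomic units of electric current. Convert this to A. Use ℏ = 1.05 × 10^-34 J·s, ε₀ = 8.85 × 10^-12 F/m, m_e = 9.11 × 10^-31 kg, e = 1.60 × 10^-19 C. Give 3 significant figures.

One atomic unit of electric current: I_au = e E_h/ℏ = m_e e⁵/((4πε₀)²ℏ³) = 6.67 × 10^-3 A.
4.35 × 10^3 × 6.67 × 10^-3 A = 29 A

29 A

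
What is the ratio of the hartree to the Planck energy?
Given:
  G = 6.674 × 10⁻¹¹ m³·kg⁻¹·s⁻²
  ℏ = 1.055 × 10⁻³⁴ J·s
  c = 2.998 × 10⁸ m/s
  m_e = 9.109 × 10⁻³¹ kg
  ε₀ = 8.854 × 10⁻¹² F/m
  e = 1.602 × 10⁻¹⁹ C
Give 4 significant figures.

2.225 × 10⁻²⁷

hartree: E_h = m_e e⁴/(4πε₀ℏ)² = 4.354 × 10⁻¹⁸ J
Planck energy: E_P = √(ℏc⁵/G) = 1.957 × 10⁹ J
ratio = 4.354 × 10⁻¹⁸ / 1.957 × 10⁹ = 2.225 × 10⁻²⁷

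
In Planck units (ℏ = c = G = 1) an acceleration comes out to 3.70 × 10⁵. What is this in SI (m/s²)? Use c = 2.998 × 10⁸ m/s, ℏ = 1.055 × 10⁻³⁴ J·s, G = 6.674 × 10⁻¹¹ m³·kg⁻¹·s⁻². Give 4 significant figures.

2.057 × 10⁵⁷ m/s²

One Planck acceleration: a_P = √(c⁷/(ℏG)) = 5.560 × 10⁵¹ m/s².
3.70 × 10⁵ × 5.560 × 10⁵¹ m/s² = 2.057 × 10⁵⁷ m/s²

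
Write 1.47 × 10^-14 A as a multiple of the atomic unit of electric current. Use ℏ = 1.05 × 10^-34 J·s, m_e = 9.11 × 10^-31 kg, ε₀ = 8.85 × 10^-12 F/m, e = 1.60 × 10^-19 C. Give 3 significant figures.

atomic unit of electric current: I_au = e E_h/ℏ = m_e e⁵/((4πε₀)²ℏ³) = 6.67 × 10^-3 A.
1.47 × 10^-14 / 6.67 × 10^-3 = 2.20 × 10^-12

2.20 × 10^-12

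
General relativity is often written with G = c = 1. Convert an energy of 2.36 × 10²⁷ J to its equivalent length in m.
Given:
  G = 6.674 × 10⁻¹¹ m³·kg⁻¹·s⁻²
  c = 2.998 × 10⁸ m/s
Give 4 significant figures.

Energy → length via G/c⁴.
2.36 × 10²⁷ J × (G/c⁴) = 1.950 × 10⁻¹⁷ m

1.950 × 10⁻¹⁷ m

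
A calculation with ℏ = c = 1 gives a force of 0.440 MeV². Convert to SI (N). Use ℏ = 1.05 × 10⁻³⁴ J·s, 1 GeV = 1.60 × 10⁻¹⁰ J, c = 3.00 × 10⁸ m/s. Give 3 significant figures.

Force is [E]/[L] = [E]²/(ℏc); restore (ℏc)⁻¹.
1 GeV² → 1/(ℏc) × (1 GeV in J)² = 8.13 × 10⁵ N.
Convert the energy scale: 0.440 MeV² = 4.40 × 10⁻⁷ GeV².
Result: 4.40 × 10⁻⁷ × 8.13 × 10⁵ = 0.358 N.

0.358 N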